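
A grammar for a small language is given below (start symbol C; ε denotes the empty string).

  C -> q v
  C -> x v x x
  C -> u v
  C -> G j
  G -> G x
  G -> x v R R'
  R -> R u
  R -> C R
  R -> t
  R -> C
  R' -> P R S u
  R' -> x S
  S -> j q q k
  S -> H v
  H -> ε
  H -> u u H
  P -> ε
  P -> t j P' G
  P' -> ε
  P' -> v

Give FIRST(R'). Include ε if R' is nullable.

{ q, t, u, x }

From R' -> P R S u: P nullable, take FIRST(P) ∪ FIRST(R) = { q, t, u, x }.
R' -> x S contributes {x}.
Union: FIRST(R') = { q, t, u, x }.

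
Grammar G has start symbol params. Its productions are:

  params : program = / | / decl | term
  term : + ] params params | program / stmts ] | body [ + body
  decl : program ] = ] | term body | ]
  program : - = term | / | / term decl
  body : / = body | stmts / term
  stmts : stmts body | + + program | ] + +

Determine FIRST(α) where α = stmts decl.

Add FIRST(stmts) = { +, ] }; stmts is not nullable, stop.

{ +, ] }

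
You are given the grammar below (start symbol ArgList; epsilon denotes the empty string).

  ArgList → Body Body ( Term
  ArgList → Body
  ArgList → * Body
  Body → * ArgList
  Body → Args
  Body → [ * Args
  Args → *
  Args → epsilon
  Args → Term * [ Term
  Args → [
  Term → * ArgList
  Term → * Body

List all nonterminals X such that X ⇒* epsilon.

Directly nullable (have an epsilon-production): Args.
Body → Args with every symbol nullable, so Body is nullable.
ArgList → Body with every symbol nullable, so ArgList is nullable.
No other nonterminal has a production whose RHS symbols are all nullable.

{ ArgList, Args, Body }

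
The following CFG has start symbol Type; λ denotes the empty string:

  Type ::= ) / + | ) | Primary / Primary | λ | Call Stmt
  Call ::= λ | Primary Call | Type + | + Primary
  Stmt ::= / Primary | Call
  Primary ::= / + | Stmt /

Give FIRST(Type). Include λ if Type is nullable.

Type ::= ) / + contributes {)}.
Type ::= ) contributes {)}.
From Type ::= Primary / Primary: add FIRST(Primary) = { ), +, / }.
Type ::= λ contributes λ.
From Type ::= Call Stmt: Call, Stmt nullable, take FIRST(Call) ∪ FIRST(Stmt) = { ), +, / }; also λ since the whole RHS is nullable.
Union: FIRST(Type) = { ), +, /, λ }.

{ ), +, /, λ }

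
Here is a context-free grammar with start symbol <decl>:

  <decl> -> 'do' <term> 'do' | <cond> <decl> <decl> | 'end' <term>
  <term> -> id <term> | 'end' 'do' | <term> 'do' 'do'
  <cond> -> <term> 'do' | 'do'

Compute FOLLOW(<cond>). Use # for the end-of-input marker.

{ 'do', 'end', id }

In <decl> -> <cond> <decl> <decl>: add FIRST(<decl> <decl>) = { 'do', 'end', id }.
Union: FOLLOW(<cond>) = { 'do', 'end', id }.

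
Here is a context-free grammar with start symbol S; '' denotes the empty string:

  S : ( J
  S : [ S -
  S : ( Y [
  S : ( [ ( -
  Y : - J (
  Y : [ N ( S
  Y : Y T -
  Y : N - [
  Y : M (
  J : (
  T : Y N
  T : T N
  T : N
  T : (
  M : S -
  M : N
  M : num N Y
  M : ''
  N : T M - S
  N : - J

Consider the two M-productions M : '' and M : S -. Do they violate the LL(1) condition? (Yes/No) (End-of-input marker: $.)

Yes

FIRST('') = { '' } and FIRST(S -) = { (, [ }.
The first alternative is nullable and FOLLOW(M) = { (, - } shares ( with FIRST of the second — conflict.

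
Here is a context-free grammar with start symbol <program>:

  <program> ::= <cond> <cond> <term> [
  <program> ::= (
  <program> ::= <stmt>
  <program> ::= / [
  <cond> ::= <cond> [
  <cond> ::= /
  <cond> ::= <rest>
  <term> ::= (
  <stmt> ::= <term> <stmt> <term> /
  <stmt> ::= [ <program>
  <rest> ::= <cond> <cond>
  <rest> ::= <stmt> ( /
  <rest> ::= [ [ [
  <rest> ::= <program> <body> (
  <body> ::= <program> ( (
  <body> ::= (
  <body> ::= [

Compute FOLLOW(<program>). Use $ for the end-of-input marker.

{ $, (, /, [ }

<program> is the start symbol, so $ ∈ FOLLOW(<program>).
In <stmt> ::= [ <program>: <program> is at the end, add FOLLOW(<stmt>) = { $, (, /, [ }.
In <rest> ::= <program> <body> (: add FIRST(<body> () = { (, /, [ }.
In <body> ::= <program> ( (: add FIRST(( () = { ( }.
Union: FOLLOW(<program>) = { $, (, /, [ }.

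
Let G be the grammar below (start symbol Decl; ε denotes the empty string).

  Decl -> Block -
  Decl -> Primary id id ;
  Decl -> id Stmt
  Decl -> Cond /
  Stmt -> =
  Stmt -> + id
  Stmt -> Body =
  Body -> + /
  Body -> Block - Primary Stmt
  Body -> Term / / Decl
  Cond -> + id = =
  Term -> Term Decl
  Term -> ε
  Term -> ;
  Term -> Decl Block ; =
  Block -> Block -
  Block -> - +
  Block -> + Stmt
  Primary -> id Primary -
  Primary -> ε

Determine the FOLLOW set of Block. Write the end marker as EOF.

In Decl -> Block -: add FIRST(-) = { - }.
In Body -> Block - Primary Stmt: add FIRST(- Primary Stmt) = { - }.
In Term -> Decl Block ; =: add FIRST(; =) = { ; }.
In Block -> Block -: add FIRST(-) = { - }.
Union: FOLLOW(Block) = { -, ; }.

{ -, ; }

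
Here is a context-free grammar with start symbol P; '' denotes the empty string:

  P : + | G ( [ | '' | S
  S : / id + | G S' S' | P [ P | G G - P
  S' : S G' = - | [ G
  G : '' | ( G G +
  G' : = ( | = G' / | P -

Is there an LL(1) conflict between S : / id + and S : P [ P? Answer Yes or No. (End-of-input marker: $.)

Yes

FIRST(/ id +) = { / } and FIRST(P [ P) = { (, +, -, /, [ }.
Both contain /, so the two alternatives are not disjoint — LL(1) conflict.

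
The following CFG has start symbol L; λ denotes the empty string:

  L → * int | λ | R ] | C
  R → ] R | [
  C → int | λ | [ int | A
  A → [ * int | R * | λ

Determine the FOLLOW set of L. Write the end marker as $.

{ $ }

L is the start symbol, so $ ∈ FOLLOW(L).
Union: FOLLOW(L) = { $ }.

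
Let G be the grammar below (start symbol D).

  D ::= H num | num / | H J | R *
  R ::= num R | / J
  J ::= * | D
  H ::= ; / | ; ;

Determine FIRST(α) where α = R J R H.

Add FIRST(R) = { /, num }; R is not nullable, stop.

{ /, num }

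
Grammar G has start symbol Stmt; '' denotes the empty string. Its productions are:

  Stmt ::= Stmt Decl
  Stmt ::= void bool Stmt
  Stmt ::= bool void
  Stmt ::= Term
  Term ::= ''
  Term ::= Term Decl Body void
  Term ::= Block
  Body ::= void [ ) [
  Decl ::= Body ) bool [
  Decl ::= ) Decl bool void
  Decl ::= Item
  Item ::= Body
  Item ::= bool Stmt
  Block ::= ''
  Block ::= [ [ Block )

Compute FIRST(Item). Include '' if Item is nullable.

From Item ::= Body: add FIRST(Body) = { void }.
Item ::= bool Stmt contributes {bool}.
Union: FIRST(Item) = { bool, void }.

{ bool, void }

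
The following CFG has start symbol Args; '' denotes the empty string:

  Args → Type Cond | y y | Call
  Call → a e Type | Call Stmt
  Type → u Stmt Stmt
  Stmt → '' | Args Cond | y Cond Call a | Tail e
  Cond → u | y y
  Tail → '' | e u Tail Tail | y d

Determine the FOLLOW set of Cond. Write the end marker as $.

In Args → Type Cond: Cond is at the end, add FOLLOW(Args) = { $, u, y }.
In Stmt → Args Cond: Cond is at the end, add FOLLOW(Stmt) = { $, a, e, u, y }.
In Stmt → y Cond Call a: add FIRST(Call a) = { a }.
Union: FOLLOW(Cond) = { $, a, e, u, y }.

{ $, a, e, u, y }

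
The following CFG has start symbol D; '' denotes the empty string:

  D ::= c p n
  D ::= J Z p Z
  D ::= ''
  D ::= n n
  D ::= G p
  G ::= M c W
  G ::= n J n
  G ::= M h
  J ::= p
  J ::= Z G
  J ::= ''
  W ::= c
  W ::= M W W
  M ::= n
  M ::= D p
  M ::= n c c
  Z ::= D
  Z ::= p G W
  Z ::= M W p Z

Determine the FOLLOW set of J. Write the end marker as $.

In D ::= J Z p Z: add FIRST(Z p Z) = { c, n, p }.
In G ::= n J n: add FIRST(n) = { n }.
Union: FOLLOW(J) = { c, n, p }.

{ c, n, p }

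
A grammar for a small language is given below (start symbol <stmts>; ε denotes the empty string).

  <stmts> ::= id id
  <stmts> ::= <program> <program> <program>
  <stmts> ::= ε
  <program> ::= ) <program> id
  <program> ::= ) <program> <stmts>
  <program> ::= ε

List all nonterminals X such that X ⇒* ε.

{ <program>, <stmts> }

Directly nullable (have an ε-production): <stmts>, <program>.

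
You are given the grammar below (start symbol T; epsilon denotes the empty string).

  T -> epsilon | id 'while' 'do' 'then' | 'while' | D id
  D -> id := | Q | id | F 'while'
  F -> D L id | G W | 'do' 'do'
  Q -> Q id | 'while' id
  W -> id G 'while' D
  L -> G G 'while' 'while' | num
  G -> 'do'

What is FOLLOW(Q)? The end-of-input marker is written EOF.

In D -> Q: Q is at the end, add FOLLOW(D) = { 'do', 'while', id, num }.
In Q -> Q id: add FIRST(id) = { id }.
Union: FOLLOW(Q) = { 'do', 'while', id, num }.

{ 'do', 'while', id, num }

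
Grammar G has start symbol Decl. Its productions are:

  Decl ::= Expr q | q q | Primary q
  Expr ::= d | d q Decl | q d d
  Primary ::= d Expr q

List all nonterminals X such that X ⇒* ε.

No nonterminal has an empty production or an RHS whose symbols are all nullable.

{ } (none)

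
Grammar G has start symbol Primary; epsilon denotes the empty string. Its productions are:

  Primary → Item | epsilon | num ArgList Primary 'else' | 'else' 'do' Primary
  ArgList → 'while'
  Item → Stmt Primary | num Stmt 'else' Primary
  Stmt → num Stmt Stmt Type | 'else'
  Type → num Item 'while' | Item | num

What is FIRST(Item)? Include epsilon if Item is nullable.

From Item → Stmt Primary: add FIRST(Stmt) = { 'else', num }.
Item → num Stmt 'else' Primary contributes {num}.
Union: FIRST(Item) = { 'else', num }.

{ 'else', num }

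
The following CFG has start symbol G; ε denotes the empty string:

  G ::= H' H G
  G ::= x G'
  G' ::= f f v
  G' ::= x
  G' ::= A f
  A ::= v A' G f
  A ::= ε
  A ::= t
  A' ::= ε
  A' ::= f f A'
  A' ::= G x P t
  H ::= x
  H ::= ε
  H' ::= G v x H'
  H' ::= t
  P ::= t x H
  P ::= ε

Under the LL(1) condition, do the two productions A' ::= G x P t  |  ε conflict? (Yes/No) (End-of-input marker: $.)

FIRST(G x P t) = { t, x } and FIRST(ε) = { ε }.
The second alternative is nullable and FOLLOW(A') = { t, x } shares t with FIRST of the first — conflict.

Yes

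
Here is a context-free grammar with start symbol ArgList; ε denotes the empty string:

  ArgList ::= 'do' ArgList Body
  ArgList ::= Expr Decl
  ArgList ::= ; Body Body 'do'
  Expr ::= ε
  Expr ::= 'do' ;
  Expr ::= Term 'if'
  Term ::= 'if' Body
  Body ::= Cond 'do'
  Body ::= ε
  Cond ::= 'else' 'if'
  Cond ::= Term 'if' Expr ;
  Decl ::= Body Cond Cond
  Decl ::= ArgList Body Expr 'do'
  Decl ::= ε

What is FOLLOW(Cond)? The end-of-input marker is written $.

{ $, 'do', 'else', 'if' }

In Body ::= Cond 'do': add FIRST('do') = { 'do' }.
In Decl ::= Body Cond Cond: add FIRST(Cond) = { 'else', 'if' }.
In Decl ::= Body Cond Cond: Cond is at the end, add FOLLOW(Decl) = { $, 'do', 'else', 'if' }.
Union: FOLLOW(Cond) = { $, 'do', 'else', 'if' }.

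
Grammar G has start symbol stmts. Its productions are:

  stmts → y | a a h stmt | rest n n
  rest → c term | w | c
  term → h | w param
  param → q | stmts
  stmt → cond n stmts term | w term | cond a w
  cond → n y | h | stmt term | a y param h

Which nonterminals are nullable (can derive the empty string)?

{ } (none)

No nonterminal has an empty production or an RHS whose symbols are all nullable.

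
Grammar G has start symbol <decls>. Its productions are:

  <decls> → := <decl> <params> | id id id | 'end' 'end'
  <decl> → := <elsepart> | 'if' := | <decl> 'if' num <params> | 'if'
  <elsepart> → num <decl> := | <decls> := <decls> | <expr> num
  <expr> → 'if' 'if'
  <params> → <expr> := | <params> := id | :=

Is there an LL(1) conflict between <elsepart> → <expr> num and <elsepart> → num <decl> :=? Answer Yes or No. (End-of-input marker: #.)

FIRST(<expr> num) = { 'if' } and FIRST(num <decl> :=) = { num }.
The FIRST sets are disjoint and neither alternative is nullable — no conflict.

No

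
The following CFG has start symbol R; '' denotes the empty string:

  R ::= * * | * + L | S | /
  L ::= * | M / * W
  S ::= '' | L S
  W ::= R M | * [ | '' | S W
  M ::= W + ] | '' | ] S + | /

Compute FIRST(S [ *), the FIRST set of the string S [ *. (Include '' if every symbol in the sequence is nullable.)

{ *, +, /, [, ] }

Add FIRST(S)\{''} = { *, +, /, ] }; S is nullable, continue.
[ is a terminal; add {[} and stop.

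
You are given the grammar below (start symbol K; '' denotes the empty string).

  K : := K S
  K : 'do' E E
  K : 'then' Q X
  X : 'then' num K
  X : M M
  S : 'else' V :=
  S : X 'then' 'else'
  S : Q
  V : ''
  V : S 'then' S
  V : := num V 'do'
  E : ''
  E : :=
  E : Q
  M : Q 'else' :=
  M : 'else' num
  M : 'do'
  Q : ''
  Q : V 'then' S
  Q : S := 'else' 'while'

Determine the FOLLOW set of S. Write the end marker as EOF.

{ EOF, 'do', 'else', 'then', := }

In K : := K S: S is at the end, add FOLLOW(K) = { EOF, 'do', 'else', 'then', := }.
In V : S 'then' S: add FIRST('then' S) = { 'then' }.
In V : S 'then' S: S is at the end, add FOLLOW(V) = { 'do', 'then', := }.
In Q : V 'then' S: S is at the end, add FOLLOW(Q) = { EOF, 'do', 'else', 'then', := }.
In Q : S := 'else' 'while': add FIRST(:= 'else' 'while') = { := }.
Union: FOLLOW(S) = { EOF, 'do', 'else', 'then', := }.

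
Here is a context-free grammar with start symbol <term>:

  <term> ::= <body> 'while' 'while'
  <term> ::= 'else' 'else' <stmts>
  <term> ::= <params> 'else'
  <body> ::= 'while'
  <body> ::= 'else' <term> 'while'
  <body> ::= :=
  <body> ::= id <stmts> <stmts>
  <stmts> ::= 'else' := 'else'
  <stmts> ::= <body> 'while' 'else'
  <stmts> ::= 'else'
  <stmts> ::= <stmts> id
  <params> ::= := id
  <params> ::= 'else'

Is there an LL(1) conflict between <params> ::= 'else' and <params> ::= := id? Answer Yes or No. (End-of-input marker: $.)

FIRST('else') = { 'else' } and FIRST(:= id) = { := }.
The FIRST sets are disjoint and neither alternative is nullable — no conflict.

No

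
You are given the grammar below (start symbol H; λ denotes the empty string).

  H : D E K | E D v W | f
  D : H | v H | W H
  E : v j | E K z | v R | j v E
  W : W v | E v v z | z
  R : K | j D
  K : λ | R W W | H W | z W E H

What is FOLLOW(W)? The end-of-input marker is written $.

{ $, f, j, v, z }

In H : E D v W: W is at the end, add FOLLOW(H) = { $, f, j, v, z }.
In D : W H: add FIRST(H) = { f, j, v, z }.
In W : W v: add FIRST(v) = { v }.
In K : R W W: add FIRST(W) = { j, v, z }.
In K : R W W: W is at the end, add FOLLOW(K) = { $, f, j, v, z }.
In K : H W: W is at the end, add FOLLOW(K) = { $, f, j, v, z }.
In K : z W E H: add FIRST(E H) = { j, v }.
Union: FOLLOW(W) = { $, f, j, v, z }.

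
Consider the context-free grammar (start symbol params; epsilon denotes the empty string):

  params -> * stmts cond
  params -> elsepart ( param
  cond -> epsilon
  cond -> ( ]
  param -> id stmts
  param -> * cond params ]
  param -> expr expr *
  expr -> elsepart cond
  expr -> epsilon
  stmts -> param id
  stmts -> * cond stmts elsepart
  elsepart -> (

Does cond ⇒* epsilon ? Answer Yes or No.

cond has an epsilon-production, so cond ⇒ epsilon.

Yes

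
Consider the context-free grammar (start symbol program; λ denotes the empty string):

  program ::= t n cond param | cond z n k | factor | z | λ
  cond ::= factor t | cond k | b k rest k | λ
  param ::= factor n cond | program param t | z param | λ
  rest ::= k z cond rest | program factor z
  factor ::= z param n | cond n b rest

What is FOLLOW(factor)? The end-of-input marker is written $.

In program ::= factor: factor is at the end, add FOLLOW(program) = { $, b, k, n, t, z }.
In cond ::= factor t: add FIRST(t) = { t }.
In param ::= factor n cond: add FIRST(n cond) = { n }.
In rest ::= program factor z: add FIRST(z) = { z }.
Union: FOLLOW(factor) = { $, b, k, n, t, z }.

{ $, b, k, n, t, z }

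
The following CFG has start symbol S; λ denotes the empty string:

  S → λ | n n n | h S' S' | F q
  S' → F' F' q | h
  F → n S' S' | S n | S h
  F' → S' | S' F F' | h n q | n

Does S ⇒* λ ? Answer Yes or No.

Yes

S has an λ-production, so S ⇒ λ.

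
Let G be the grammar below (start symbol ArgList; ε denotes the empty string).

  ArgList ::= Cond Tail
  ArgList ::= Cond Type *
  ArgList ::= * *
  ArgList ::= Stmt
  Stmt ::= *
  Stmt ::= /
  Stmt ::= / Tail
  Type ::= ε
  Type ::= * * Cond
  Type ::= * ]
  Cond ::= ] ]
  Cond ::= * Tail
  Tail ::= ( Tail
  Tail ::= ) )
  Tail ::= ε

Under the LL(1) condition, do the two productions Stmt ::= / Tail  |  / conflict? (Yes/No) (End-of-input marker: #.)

FIRST(/ Tail) = { / } and FIRST(/) = { / }.
Both contain /, so the two alternatives are not disjoint — LL(1) conflict.

Yes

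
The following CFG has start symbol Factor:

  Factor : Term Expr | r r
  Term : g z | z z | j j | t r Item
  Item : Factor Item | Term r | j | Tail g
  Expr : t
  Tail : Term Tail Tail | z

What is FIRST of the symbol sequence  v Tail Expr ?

v is a terminal; add {v} and stop.

{ v }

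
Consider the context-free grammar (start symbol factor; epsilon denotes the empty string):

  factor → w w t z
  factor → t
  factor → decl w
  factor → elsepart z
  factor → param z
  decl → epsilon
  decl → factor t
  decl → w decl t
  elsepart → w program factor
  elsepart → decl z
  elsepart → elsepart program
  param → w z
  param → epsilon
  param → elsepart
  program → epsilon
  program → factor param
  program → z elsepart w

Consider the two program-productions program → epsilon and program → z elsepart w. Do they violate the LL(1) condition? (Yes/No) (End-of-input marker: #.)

Yes

FIRST(epsilon) = { epsilon } and FIRST(z elsepart w) = { z }.
The first alternative is nullable and FOLLOW(program) = { t, w, z } shares z with FIRST of the second — conflict.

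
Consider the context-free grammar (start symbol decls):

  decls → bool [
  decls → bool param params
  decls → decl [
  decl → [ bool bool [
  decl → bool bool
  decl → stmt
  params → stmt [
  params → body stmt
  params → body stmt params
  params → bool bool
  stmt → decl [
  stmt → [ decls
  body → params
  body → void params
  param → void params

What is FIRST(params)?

From params → stmt [: add FIRST(stmt) = { [, bool }.
From params → body stmt: add FIRST(body) = { [, bool, void }.
From params → body stmt params: add FIRST(body) = { [, bool, void }.
params → bool bool contributes {bool}.
Union: FIRST(params) = { [, bool, void }.

{ [, bool, void }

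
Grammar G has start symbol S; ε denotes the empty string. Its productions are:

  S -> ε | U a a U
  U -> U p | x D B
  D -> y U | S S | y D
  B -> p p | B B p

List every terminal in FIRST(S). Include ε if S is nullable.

S -> ε contributes ε.
From S -> U a a U: add FIRST(U) = { x }.
Union: FIRST(S) = { x, ε }.

{ x, ε }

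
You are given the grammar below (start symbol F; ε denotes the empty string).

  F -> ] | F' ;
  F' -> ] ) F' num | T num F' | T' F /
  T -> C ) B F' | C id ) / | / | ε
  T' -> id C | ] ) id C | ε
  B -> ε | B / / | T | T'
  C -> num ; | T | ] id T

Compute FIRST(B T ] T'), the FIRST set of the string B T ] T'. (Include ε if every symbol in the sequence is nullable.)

Add FIRST(B)\{ε} = { ), /, ], id, num }; B is nullable, continue.
Add FIRST(T)\{ε} = { ), /, ], id, num }; T is nullable, continue.
] is a terminal; add {]} and stop.

{ ), /, ], id, num }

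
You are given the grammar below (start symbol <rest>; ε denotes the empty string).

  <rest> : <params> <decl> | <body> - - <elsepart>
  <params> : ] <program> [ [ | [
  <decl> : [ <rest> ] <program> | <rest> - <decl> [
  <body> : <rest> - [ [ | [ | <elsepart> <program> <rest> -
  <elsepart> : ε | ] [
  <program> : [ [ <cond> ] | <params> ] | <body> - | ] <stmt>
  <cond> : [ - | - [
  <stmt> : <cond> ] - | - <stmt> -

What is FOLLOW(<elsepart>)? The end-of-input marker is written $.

In <rest> : <body> - - <elsepart>: <elsepart> is at the end, add FOLLOW(<rest>) = { $, -, ] }.
In <body> : <elsepart> <program> <rest> -: add FIRST(<program> <rest> -) = { [, ] }.
Union: FOLLOW(<elsepart>) = { $, -, [, ] }.

{ $, -, [, ] }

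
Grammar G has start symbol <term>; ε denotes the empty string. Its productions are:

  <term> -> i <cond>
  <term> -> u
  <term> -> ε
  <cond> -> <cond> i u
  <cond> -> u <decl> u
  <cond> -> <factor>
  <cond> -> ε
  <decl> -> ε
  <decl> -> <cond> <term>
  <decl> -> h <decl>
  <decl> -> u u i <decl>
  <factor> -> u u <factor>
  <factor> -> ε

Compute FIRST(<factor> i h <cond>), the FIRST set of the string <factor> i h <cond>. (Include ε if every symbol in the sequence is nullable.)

{ i, u }

Add FIRST(<factor>)\{ε} = { u }; <factor> is nullable, continue.
i is a terminal; add {i} and stop.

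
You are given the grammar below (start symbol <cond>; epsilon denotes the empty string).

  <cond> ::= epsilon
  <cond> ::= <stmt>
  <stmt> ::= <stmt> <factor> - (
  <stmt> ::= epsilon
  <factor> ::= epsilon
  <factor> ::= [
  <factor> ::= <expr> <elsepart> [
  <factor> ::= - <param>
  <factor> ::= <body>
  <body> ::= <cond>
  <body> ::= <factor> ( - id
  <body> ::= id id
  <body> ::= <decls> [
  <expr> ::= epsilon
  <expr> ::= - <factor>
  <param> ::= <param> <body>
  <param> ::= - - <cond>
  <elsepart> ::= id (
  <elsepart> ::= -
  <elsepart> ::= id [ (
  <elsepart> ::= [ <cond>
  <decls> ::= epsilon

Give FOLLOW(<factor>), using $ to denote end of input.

{ (, -, [, id }

In <stmt> ::= <stmt> <factor> - (: add FIRST(- () = { - }.
In <body> ::= <factor> ( - id: add FIRST(( - id) = { ( }.
In <expr> ::= - <factor>: <factor> is at the end, add FOLLOW(<expr>) = { -, [, id }.
Union: FOLLOW(<factor>) = { (, -, [, id }.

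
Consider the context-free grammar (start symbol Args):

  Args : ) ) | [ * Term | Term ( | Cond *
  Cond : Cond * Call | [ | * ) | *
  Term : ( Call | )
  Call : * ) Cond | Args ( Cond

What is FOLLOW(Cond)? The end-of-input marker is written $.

In Args : Cond *: add FIRST(*) = { * }.
In Cond : Cond * Call: add FIRST(* Call) = { * }.
In Call : * ) Cond: Cond is at the end, add FOLLOW(Call) = { $, (, * }.
In Call : Args ( Cond: Cond is at the end, add FOLLOW(Call) = { $, (, * }.
Union: FOLLOW(Cond) = { $, (, * }.

{ $, (, * }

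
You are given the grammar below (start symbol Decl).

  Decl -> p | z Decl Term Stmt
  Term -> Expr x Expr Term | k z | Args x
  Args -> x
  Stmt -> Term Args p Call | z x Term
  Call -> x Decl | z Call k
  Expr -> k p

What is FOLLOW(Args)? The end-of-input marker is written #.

{ p, x }

In Term -> Args x: add FIRST(x) = { x }.
In Stmt -> Term Args p Call: add FIRST(p Call) = { p }.
Union: FOLLOW(Args) = { p, x }.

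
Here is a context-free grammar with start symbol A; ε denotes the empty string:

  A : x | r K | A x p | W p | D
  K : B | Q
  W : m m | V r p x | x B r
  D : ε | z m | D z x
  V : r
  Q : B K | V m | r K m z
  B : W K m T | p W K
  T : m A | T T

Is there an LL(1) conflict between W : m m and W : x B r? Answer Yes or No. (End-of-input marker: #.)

FIRST(m m) = { m } and FIRST(x B r) = { x }.
The FIRST sets are disjoint and neither alternative is nullable — no conflict.

No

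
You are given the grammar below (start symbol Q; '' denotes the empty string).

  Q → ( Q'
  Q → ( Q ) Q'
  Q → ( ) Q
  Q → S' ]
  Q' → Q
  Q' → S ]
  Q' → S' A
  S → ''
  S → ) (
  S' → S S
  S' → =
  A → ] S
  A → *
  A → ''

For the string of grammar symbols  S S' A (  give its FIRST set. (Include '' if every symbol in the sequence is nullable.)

Add FIRST(S)\{''} = { ) }; S is nullable, continue.
Add FIRST(S')\{''} = { ), = }; S' is nullable, continue.
Add FIRST(A)\{''} = { *, ] }; A is nullable, continue.
( is a terminal; add {(} and stop.

{ (, ), *, =, ] }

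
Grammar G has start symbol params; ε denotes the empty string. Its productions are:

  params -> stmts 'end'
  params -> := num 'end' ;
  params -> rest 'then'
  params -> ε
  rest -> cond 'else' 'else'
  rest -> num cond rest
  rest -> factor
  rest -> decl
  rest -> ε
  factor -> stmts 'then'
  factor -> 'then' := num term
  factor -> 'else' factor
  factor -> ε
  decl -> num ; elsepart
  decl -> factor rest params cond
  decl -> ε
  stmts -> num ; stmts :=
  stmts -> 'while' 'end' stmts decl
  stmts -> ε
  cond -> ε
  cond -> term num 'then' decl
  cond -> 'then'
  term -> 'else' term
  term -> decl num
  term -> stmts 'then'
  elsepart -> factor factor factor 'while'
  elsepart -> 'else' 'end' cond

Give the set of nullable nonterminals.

Directly nullable (have an ε-production): params, rest, factor, decl, stmts, cond.
No other nonterminal has a production whose RHS symbols are all nullable.

{ cond, decl, factor, params, rest, stmts }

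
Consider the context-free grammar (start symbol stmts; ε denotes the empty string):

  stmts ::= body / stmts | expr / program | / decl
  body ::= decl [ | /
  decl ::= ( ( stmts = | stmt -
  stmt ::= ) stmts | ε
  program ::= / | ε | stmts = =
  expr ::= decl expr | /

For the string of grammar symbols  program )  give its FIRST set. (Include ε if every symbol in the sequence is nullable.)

Add FIRST(program)\{ε} = { (, ), -, / }; program is nullable, continue.
) is a terminal; add {)} and stop.

{ (, ), -, / }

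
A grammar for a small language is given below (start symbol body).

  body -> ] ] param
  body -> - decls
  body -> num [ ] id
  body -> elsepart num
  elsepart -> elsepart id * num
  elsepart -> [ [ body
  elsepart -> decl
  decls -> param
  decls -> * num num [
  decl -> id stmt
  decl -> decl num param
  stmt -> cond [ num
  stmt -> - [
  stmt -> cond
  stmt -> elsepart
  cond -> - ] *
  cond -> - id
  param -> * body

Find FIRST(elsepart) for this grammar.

{ [, id }

From elsepart -> elsepart id * num: add FIRST(elsepart) = { [, id }.
elsepart -> [ [ body contributes {[}.
From elsepart -> decl: add FIRST(decl) = { id }.
Union: FIRST(elsepart) = { [, id }.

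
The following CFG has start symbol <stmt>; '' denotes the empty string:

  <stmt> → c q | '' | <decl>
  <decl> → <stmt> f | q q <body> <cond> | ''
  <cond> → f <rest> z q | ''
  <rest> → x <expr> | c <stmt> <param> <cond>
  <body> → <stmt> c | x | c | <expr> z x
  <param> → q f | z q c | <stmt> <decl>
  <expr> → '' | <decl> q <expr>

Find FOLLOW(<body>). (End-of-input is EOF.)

{ EOF, c, f, q, z }

In <decl> → q q <body> <cond>: add FIRST(<cond>)\{''} = { f }.
  Since <cond> is nullable, also add FOLLOW(<decl>) = { EOF, c, f, q, z }.
Union: FOLLOW(<body>) = { EOF, c, f, q, z }.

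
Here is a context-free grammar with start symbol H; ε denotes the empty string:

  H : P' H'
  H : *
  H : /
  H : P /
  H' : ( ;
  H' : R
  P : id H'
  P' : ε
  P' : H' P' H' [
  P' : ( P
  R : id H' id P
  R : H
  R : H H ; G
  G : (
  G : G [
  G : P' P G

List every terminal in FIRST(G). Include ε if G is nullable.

{ (, *, /, id }

G : ( contributes {(}.
From G : G [: add FIRST(G) = { (, *, /, id }.
From G : P' P G: P' nullable, take FIRST(P') ∪ FIRST(P) = { (, *, /, id }.
Union: FIRST(G) = { (, *, /, id }.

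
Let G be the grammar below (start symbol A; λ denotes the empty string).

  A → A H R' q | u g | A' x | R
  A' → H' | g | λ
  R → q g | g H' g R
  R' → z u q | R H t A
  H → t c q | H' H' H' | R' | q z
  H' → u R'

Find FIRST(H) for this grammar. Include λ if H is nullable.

{ g, q, t, u, z }

H → t c q contributes {t}.
From H → H' H' H': add FIRST(H') = { u }.
From H → R': add FIRST(R') = { g, q, z }.
H → q z contributes {q}.
Union: FIRST(H) = { g, q, t, u, z }.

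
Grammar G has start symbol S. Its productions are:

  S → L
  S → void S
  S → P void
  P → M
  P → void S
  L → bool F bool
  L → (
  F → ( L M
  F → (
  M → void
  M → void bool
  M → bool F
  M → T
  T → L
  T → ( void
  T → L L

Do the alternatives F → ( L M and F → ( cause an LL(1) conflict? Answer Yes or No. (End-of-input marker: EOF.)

FIRST(( L M) = { ( } and FIRST(() = { ( }.
Both contain (, so the two alternatives are not disjoint — LL(1) conflict.

Yes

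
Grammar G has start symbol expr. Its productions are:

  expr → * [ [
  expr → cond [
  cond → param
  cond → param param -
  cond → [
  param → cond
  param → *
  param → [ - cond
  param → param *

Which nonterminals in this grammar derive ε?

{ } (none)

No nonterminal has an empty production or an RHS whose symbols are all nullable.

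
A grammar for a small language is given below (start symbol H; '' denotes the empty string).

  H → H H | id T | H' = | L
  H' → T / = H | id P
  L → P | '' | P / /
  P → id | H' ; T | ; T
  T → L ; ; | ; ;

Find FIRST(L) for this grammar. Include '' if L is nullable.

{ ;, id, '' }

From L → P: add FIRST(P) = { ;, id }.
L → '' contributes ''.
From L → P / /: add FIRST(P) = { ;, id }.
Union: FIRST(L) = { ;, id, '' }.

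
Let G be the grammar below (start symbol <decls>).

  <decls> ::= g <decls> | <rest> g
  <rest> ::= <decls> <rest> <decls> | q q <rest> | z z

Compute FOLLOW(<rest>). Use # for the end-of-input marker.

In <decls> ::= <rest> g: add FIRST(g) = { g }.
In <rest> ::= <decls> <rest> <decls>: add FIRST(<decls>) = { g, q, z }.
In <rest> ::= q q <rest>: <rest> is at the end, add FOLLOW(<rest>) = { g, q, z }.
Union: FOLLOW(<rest>) = { g, q, z }.

{ g, q, z }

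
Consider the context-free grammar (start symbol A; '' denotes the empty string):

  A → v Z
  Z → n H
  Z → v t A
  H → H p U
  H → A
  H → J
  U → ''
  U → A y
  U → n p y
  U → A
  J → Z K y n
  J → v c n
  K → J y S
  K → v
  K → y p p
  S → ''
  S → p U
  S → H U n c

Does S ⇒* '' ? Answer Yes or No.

S has an ''-production, so S ⇒ ''.

Yes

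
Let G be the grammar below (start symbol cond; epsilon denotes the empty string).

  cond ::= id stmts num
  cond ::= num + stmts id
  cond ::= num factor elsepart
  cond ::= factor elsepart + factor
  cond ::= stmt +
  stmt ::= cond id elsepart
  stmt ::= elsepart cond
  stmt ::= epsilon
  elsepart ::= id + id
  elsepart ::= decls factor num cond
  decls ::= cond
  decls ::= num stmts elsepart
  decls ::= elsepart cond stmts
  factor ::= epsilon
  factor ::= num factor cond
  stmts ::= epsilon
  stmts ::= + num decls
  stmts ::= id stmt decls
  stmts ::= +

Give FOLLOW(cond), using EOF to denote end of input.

cond is the start symbol, so EOF ∈ FOLLOW(cond).
In stmt ::= cond id elsepart: add FIRST(id elsepart) = { id }.
In stmt ::= elsepart cond: cond is at the end, add FOLLOW(stmt) = { +, id, num }.
In elsepart ::= decls factor num cond: cond is at the end, add FOLLOW(elsepart) = { EOF, +, id, num }.
In decls ::= cond: cond is at the end, add FOLLOW(decls) = { +, id, num }.
In decls ::= elsepart cond stmts: add FIRST(stmts)\{epsilon} = { +, id }.
  Since stmts is nullable, also add FOLLOW(decls) = { +, id, num }.
In factor ::= num factor cond: cond is at the end, add FOLLOW(factor) = { EOF, +, id, num }.
Union: FOLLOW(cond) = { EOF, +, id, num }.

{ EOF, +, id, num }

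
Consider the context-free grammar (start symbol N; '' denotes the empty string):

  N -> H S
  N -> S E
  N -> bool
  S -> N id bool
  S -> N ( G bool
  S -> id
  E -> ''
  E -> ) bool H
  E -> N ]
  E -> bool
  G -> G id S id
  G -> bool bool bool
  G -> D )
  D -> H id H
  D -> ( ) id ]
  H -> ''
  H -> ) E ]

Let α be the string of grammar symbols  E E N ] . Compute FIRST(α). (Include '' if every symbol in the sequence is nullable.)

Add FIRST(E)\{''} = { ), bool, id }; E is nullable, continue.
Add FIRST(E)\{''} = { ), bool, id }; E is nullable, continue.
Add FIRST(N) = { ), bool, id }; N is not nullable, stop.

{ ), bool, id }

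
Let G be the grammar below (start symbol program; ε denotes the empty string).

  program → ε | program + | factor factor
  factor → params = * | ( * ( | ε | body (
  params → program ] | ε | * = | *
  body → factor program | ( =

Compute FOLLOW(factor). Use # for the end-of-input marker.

In program → factor factor: add FIRST(factor)\{ε} = { (, *, +, =, ] }.
  Since factor is nullable, also add FOLLOW(program) = { #, (, +, ] }.
In program → factor factor: factor is at the end, add FOLLOW(program) = { #, (, +, ] }.
In body → factor program: add FIRST(program)\{ε} = { (, *, +, =, ] }.
  Since program is nullable, also add FOLLOW(body) = { ( }.
Union: FOLLOW(factor) = { #, (, *, +, =, ] }.

{ #, (, *, +, =, ] }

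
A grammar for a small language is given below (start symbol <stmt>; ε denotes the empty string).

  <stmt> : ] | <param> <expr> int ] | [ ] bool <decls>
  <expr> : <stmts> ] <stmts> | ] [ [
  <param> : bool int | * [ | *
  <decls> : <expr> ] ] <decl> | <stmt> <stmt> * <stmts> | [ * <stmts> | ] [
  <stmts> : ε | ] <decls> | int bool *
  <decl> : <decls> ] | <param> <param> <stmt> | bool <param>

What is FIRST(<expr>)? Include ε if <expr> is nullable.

From <expr> : <stmts> ] <stmts>: <stmts> nullable, take FIRST(<stmts>) ∪ {]} = { ], int }.
<expr> : ] [ [ contributes {]}.
Union: FIRST(<expr>) = { ], int }.

{ ], int }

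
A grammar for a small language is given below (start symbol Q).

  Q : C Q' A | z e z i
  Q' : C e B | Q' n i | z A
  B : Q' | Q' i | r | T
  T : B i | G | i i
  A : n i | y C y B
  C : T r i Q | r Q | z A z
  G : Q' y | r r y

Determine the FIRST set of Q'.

{ i, r, z }

From Q' : C e B: add FIRST(C) = { i, r, z }.
From Q' : Q' n i: add FIRST(Q') = { i, r, z }.
Q' : z A contributes {z}.
Union: FIRST(Q') = { i, r, z }.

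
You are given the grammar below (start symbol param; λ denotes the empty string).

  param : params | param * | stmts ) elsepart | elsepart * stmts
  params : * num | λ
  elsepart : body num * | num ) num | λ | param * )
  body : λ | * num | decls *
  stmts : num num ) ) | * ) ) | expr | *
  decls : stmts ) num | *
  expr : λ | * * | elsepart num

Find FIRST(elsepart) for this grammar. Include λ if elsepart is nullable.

From elsepart : body num *: body nullable, take FIRST(body) ∪ {num} = { ), *, num }.
elsepart : num ) num contributes {num}.
elsepart : λ contributes λ.
From elsepart : param * ): param nullable, take FIRST(param) ∪ {*} = { ), *, num }.
Union: FIRST(elsepart) = { ), *, num, λ }.

{ ), *, num, λ }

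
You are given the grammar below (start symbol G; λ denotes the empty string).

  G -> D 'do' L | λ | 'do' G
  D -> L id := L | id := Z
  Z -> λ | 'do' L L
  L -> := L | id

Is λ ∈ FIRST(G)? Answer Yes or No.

Yes

G has an λ-production, so G ⇒ λ.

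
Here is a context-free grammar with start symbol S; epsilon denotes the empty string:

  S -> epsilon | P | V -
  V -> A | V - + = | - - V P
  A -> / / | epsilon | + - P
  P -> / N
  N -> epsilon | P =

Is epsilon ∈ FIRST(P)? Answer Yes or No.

No

Nullable nonterminals: A, N, S, V.
No production of P has an RHS whose symbols are all nullable, so P is not nullable.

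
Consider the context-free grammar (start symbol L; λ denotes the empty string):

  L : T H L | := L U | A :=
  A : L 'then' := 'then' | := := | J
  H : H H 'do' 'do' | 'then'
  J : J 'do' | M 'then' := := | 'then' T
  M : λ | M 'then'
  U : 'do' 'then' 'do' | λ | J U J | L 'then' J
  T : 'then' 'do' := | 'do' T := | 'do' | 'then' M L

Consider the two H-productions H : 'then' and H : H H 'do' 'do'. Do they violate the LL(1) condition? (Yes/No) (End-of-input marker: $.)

Yes

FIRST('then') = { 'then' } and FIRST(H H 'do' 'do') = { 'then' }.
Both contain 'then', so the two alternatives are not disjoint — LL(1) conflict.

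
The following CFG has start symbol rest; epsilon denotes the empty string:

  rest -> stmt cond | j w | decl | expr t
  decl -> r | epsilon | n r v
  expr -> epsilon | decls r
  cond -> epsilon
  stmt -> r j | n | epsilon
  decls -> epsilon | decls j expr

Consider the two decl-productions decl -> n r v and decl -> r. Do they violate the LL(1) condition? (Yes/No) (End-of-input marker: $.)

FIRST(n r v) = { n } and FIRST(r) = { r }.
The FIRST sets are disjoint and neither alternative is nullable — no conflict.

No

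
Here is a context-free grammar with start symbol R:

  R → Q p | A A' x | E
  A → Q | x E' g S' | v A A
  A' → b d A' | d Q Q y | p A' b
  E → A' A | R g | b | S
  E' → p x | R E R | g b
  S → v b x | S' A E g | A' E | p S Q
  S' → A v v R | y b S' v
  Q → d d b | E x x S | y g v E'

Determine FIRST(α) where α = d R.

{ d }

d is a terminal; add {d} and stop.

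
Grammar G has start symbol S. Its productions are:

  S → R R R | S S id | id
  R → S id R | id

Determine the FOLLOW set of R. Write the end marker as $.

{ $, id }

In S → R R R: add FIRST(R R) = { id }.
In S → R R R: add FIRST(R) = { id }.
In S → R R R: R is at the end, add FOLLOW(S) = { $, id }.
In R → S id R: R is at the end, add FOLLOW(R) = { $, id }.
Union: FOLLOW(R) = { $, id }.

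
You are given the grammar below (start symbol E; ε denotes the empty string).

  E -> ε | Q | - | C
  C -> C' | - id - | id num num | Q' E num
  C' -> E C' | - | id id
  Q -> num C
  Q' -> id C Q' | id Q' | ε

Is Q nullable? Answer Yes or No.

No

Nullable nonterminals: E, Q'.
No production of Q has an RHS whose symbols are all nullable, so Q is not nullable.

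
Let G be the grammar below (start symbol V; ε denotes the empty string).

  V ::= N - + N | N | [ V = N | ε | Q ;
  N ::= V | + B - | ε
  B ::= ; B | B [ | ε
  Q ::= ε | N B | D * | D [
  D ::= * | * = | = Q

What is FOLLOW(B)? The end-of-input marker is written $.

In N ::= + B -: add FIRST(-) = { - }.
In B ::= ; B: B is at the end, add FOLLOW(B) = { *, -, ;, [ }.
In B ::= B [: add FIRST([) = { [ }.
In Q ::= N B: B is at the end, add FOLLOW(Q) = { *, ;, [ }.
Union: FOLLOW(B) = { *, -, ;, [ }.

{ *, -, ;, [ }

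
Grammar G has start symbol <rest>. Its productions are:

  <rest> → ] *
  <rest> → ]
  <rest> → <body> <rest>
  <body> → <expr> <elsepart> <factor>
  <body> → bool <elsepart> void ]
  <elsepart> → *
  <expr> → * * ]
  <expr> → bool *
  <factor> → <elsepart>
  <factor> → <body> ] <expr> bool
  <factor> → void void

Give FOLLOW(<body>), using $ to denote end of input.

{ *, ], bool }

In <rest> → <body> <rest>: add FIRST(<rest>) = { *, ], bool }.
In <factor> → <body> ] <expr> bool: add FIRST(] <expr> bool) = { ] }.
Union: FOLLOW(<body>) = { *, ], bool }.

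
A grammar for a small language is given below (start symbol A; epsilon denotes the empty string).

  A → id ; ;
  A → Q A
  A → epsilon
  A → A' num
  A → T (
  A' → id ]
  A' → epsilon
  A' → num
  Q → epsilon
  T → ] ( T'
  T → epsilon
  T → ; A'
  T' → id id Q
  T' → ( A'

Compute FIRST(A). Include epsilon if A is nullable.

A → id ; ; contributes {id}.
From A → Q A: Q, A nullable, take FIRST(Q) ∪ FIRST(A) = { (, ;, ], id, num }; also epsilon since the whole RHS is nullable.
A → epsilon contributes epsilon.
From A → A' num: A' nullable, take FIRST(A') ∪ {num} = { id, num }.
From A → T (: T nullable, take FIRST(T) ∪ {(} = { (, ;, ] }.
Union: FIRST(A) = { (, ;, ], id, num, epsilon }.

{ (, ;, ], id, num, epsilon }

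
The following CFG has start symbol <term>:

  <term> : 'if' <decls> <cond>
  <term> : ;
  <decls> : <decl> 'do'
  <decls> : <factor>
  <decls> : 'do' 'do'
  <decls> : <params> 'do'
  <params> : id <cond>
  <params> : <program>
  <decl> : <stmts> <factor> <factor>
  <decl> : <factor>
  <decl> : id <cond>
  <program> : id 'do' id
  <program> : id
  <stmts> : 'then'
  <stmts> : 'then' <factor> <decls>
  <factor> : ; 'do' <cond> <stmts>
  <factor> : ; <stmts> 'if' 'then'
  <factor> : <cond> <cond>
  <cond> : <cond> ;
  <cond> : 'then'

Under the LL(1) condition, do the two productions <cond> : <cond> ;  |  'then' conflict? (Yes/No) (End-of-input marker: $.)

Yes

FIRST(<cond> ;) = { 'then' } and FIRST('then') = { 'then' }.
Both contain 'then', so the two alternatives are not disjoint — LL(1) conflict.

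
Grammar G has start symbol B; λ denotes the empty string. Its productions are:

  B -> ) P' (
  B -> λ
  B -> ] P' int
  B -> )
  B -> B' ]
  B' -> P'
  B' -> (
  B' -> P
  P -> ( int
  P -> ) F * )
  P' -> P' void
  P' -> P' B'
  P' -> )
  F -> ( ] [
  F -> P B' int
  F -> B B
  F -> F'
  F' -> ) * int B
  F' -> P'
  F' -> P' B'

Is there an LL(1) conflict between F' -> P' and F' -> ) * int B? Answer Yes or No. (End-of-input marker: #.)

Yes

FIRST(P') = { ) } and FIRST() * int B) = { ) }.
Both contain ), so the two alternatives are not disjoint — LL(1) conflict.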